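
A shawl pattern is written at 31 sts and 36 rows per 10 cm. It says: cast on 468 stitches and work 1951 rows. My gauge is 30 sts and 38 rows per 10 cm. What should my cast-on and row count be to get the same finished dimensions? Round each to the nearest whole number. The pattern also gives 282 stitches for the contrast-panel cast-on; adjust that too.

Cast on 453 stitches; work 2059 rows; contrast-panel cast-on 273 stitches.

Stitches: 468 × 30/31 = 452.90 → 453.
Rows: 1951 × 38/36 = 2059.39 → 2059.
contrast-panel cast-on: 282 × 30/31 = 272.90 → 273.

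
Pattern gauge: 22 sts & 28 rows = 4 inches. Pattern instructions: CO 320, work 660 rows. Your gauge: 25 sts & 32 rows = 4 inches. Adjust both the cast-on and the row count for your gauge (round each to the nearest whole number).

Stitches: 320 × 25/22 = 363.64 → 364.
Rows: 660 × 32/28 = 754.29 → 754.

Cast on 364 stitches; work 754 rows.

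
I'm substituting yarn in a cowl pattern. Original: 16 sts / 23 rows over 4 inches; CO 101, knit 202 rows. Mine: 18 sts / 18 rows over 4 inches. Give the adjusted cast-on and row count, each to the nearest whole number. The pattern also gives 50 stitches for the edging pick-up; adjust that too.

Stitches: 101 × 18/16 = 113.62 → 114.
Rows: 202 × 18/23 = 158.09 → 158.
edging pick-up: 50 × 18/16 = 56.25 → 56.

Cast on 114 stitches; work 158 rows; edging pick-up 56 stitches.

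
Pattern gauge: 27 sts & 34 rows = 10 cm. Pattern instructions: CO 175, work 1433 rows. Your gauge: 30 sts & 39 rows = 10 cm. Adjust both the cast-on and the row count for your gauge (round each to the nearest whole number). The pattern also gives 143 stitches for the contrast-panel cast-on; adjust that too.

Cast on 194 stitches; work 1644 rows; contrast-panel cast-on 159 stitches.

Stitches: 175 × 30/27 = 194.44 → 194.
Rows: 1433 × 39/34 = 1643.74 → 1644.
contrast-panel cast-on: 143 × 30/27 = 158.89 → 159.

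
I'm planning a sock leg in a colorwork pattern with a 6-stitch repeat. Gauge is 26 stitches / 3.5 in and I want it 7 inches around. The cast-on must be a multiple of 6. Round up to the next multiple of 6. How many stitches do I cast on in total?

26 / 3.5 = 7.429 sts per inch.
7 × 7.429 = 52.00 sts.
Next multiple of 6: 54.

Cast on 54 stitches.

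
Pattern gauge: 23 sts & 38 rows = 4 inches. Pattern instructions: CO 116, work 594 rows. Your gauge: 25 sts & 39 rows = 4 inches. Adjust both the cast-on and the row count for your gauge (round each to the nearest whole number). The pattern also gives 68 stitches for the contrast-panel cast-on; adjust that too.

Cast on 126 stitches; work 610 rows; contrast-panel cast-on 74 stitches.

Stitches: 116 × 25/23 = 126.09 → 126.
Rows: 594 × 39/38 = 609.63 → 610.
contrast-panel cast-on: 68 × 25/23 = 73.91 → 74.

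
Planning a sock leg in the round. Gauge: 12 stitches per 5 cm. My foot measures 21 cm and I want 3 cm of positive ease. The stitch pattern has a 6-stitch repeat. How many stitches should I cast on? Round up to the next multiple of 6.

CO 60 sts.

Finished = 21 + 3 = 24 cm.
12 / 5 = 2.4 sts/cm.
24 × 2.4 = 57.60 sts.
Next multiple of 6: 60.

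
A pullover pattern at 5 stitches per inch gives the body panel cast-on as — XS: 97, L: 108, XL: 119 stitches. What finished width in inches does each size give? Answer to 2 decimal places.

5/1 = 5 sts per in.
XS: 97 / 5 = 19.400 → 19.40 in.
L: 108 / 5 = 21.600 → 21.60 in.
XL: 119 / 5 = 23.800 → 23.80 in.

XS 19.40 inches; L 21.60 inches; XL 23.80 inches.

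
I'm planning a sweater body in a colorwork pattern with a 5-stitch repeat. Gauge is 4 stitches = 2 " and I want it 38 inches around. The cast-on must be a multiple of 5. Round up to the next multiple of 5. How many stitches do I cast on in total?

4 / 2 = 2 sts per inch.
38 × 2 = 76.00 sts.
Next multiple of 5: 80.

CO 80 sts.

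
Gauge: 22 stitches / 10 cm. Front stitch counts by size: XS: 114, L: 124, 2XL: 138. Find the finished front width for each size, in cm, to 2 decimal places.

22/10 = 2.2 sts per cm.
XS: 114 / 2.2 = 51.818 → 51.82 cm.
L: 124 / 2.2 = 56.364 → 56.36 cm.
2XL: 138 / 2.2 = 62.727 → 62.73 cm.

XS 51.82 cm; L 56.36 cm; 2XL 62.73 cm.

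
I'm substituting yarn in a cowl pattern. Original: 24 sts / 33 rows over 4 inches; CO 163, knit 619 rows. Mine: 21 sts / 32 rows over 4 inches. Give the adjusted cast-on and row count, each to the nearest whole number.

Cast on 143 stitches; work 600 rows.

Stitches: 163 × 21/24 = 142.62 → 143.
Rows: 619 × 32/33 = 600.24 → 600.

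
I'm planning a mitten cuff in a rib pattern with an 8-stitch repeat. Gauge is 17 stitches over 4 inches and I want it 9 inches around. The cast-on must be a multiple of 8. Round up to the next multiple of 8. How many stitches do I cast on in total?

40 stitches.

17 / 4 = 4.25 sts per inch.
9 × 4.25 = 38.25 sts.
Next multiple of 8: 40.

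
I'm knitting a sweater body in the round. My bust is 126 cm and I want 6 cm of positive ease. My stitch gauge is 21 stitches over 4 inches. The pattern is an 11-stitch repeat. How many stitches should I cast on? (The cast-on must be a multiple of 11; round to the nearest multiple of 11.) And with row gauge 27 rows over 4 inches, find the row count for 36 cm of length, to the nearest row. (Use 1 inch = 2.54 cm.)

Finished = 126 + 6 = 132 cm.
132 cm × 1/2.54 = 51.97 inches.
21/4 = 5.25 sts per in; 51.97 × 5.25 = 272.83 sts.
Nearest multiple of 11 → 275.
36 cm = 14.17 inches; × 6.75 = 95.67 → 96 rows.

Cast on 275 stitches; work 96 rows.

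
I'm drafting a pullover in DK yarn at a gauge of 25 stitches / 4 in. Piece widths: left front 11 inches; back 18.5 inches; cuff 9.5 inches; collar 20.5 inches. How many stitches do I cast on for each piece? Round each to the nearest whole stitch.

Rate = 25/4 = 6.25 sts per in.
left front: 11 × 6.25 = 68.75 → 69.
back: 18.5 × 6.25 = 115.62 → 116.
cuff: 9.5 × 6.25 = 59.38 → 59.
collar: 20.5 × 6.25 = 128.12 → 128.

left front 69; back 116; cuff 59; collar 128.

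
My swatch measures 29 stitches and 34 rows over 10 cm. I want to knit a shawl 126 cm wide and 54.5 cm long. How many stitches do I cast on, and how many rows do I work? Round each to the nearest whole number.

Cast on 365 stitches and work 185 rows.

Stitch gauge = 29/10 = 2.9 sts/cm; 126 × 2.9 = 365.40 → 365 sts.
Row gauge = 34/10 = 3.4 rows/cm; 54.5 × 3.4 = 185.30 → 185 rows.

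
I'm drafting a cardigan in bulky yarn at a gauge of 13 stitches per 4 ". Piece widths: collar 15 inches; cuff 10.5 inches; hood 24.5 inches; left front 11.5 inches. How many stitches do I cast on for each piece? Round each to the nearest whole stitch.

Rate = 13/4 = 3.25 sts per in.
collar: 15 × 3.25 = 48.75 → 49.
cuff: 10.5 × 3.25 = 34.12 → 34.
hood: 24.5 × 3.25 = 79.62 → 80.
left front: 11.5 × 3.25 = 37.38 → 37.

collar 49; cuff 34; hood 80; left front 37.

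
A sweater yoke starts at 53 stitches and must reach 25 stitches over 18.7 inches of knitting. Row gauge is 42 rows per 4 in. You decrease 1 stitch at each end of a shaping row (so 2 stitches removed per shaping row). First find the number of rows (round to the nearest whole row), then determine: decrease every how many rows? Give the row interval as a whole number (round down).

Rows = 18.7 × 10.5 = 196.3 → 196 rows.
Stitches to remove: 28 → 14 shaping rows (at 2 st each).
196 / 14 = 14.00 → every 14 rows.

Decrease every 14th row.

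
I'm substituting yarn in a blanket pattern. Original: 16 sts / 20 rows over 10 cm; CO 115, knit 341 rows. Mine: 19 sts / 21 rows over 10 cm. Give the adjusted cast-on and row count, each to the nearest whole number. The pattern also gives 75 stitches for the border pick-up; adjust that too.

Cast on 137 stitches; work 358 rows; border pick-up 89 stitches.

Stitches: 115 × 19/16 = 136.56 → 137.
Rows: 341 × 21/20 = 358.05 → 358.
border pick-up: 75 × 19/16 = 89.06 → 89.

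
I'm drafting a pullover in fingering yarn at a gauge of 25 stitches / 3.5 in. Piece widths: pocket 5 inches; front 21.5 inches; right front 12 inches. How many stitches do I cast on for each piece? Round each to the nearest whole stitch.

Rate = 25/3.5 = 7.143 sts per in.
pocket: 5 × 7.143 = 35.71 → 36.
front: 21.5 × 7.143 = 153.57 → 154.
right front: 12 × 7.143 = 85.71 → 86.

pocket 36; front 154; right front 86.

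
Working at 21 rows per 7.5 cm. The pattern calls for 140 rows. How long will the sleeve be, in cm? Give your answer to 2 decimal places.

50.00 cm.

21 rows / 7.5 cm = 2.8 rows per cm.
140 / 2.8 = 50.000 cm.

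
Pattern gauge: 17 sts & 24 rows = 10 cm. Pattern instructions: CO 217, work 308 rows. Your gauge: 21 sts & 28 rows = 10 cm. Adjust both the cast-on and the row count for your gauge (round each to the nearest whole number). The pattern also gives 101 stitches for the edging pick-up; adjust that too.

Stitches: 217 × 21/17 = 268.06 → 268.
Rows: 308 × 28/24 = 359.33 → 359.
edging pick-up: 101 × 21/17 = 124.76 → 125.

Cast on 268 stitches; work 359 rows; edging pick-up 125 stitches.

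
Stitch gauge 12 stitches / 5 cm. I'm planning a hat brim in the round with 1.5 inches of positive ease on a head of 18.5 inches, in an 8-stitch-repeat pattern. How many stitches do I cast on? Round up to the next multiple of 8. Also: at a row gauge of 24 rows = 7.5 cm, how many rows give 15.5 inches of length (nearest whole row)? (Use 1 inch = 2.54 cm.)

Finished = 18.5 + 1.5 = 20 inches.
20 inches × 2.54 = 50.80 cm.
12/5 = 2.4 sts per cm; 50.80 × 2.4 = 121.92 sts.
Next multiple of 8 → 128.
15.5 inches = 39.37 cm; × 3.2 = 125.98 → 126 rows.

Cast on 128 stitches; work 126 rows.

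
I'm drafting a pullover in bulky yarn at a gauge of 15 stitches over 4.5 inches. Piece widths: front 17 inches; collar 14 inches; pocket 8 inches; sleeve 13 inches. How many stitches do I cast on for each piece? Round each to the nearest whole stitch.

front 57; collar 47; pocket 27; sleeve 43.

Rate = 15/4.5 = 3.333 sts per in.
front: 17 × 3.333 = 56.67 → 57.
collar: 14 × 3.333 = 46.67 → 47.
pocket: 8 × 3.333 = 26.67 → 27.
sleeve: 13 × 3.333 = 43.33 → 43.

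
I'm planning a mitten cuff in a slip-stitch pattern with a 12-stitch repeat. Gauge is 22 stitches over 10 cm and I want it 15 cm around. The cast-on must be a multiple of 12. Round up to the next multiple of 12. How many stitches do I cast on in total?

36 stitches.

22 / 10 = 2.2 sts per cm.
15 × 2.2 = 33.00 sts.
Next multiple of 12: 36.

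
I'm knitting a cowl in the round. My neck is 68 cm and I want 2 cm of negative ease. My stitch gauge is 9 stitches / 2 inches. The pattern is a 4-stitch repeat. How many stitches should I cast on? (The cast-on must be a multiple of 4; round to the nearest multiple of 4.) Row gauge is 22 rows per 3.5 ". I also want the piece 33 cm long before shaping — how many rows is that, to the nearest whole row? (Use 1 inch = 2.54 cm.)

Finished = 68 − 2 = 66 cm.
66 cm × 1/2.54 = 25.98 inches.
9/2 = 4.5 sts per in; 25.98 × 4.5 = 116.93 sts.
Nearest multiple of 4 → 116.
33 cm = 12.99 inches; × 6.286 = 81.66 → 82 rows.

Cast on 116 stitches; work 82 rows.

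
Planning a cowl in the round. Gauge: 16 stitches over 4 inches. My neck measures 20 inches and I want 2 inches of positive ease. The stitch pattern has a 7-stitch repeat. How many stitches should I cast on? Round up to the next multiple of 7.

CO 91 sts.

Finished = 20 + 2 = 22 inches.
16 / 4 = 4 sts/in.
22 × 4 = 88.00 sts.
Next multiple of 7: 91.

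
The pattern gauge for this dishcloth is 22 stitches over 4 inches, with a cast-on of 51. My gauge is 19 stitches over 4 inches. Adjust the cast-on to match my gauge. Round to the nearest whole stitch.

Scale factor = 19 / 22 = 0.864.
51 × 19 / 22 = 44.05 sts.
→ 44 sts.

44 stitches.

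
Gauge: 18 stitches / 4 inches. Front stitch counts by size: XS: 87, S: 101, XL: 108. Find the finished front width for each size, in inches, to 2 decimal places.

XS 19.33 inches; S 22.44 inches; XL 24.00 inches.

18/4 = 4.5 sts per in.
XS: 87 / 4.5 = 19.333 → 19.33 in.
S: 101 / 4.5 = 22.444 → 22.44 in.
XL: 108 / 4.5 = 24.000 → 24.00 in.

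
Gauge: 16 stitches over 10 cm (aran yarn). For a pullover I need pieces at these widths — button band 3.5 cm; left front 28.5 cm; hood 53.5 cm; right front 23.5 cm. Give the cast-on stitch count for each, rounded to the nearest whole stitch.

button band 6; left front 46; hood 86; right front 38.

Rate = 16/10 = 1.6 sts per cm.
button band: 3.5 × 1.6 = 5.60 → 6.
left front: 28.5 × 1.6 = 45.60 → 46.
hood: 53.5 × 1.6 = 85.60 → 86.
right front: 23.5 × 1.6 = 37.60 → 38.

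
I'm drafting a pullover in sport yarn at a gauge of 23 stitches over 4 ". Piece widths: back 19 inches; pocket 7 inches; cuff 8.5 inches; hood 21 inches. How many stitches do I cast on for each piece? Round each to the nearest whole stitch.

back 109; pocket 40; cuff 49; hood 121.

Rate = 23/4 = 5.75 sts per in.
back: 19 × 5.75 = 109.25 → 109.
pocket: 7 × 5.75 = 40.25 → 40.
cuff: 8.5 × 5.75 = 48.88 → 49.
hood: 21 × 5.75 = 120.75 → 121.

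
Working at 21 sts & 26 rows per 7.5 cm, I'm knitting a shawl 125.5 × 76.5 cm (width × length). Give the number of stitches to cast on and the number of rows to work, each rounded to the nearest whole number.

Stitch gauge = 21/7.5 = 2.8 sts/cm; 125.5 × 2.8 = 351.40 → 351 sts.
Row gauge = 26/7.5 = 3.467 rows/cm; 76.5 × 3.467 = 265.20 → 265 rows.

Cast on 351 stitches and work 265 rows.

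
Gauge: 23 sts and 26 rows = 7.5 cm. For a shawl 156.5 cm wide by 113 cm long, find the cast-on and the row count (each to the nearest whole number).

Cast on 480 stitches and work 392 rows.

Stitch gauge = 23/7.5 = 3.067 sts/cm; 156.5 × 3.067 = 479.93 → 480 sts.
Row gauge = 26/7.5 = 3.467 rows/cm; 113 × 3.467 = 391.73 → 392 rows.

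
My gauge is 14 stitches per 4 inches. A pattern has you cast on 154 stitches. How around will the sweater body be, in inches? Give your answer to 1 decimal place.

14 stitches / 4 inch = 3.5 stitches per inch.
154 / 3.5 = 44.00 inches.

44.0 inches.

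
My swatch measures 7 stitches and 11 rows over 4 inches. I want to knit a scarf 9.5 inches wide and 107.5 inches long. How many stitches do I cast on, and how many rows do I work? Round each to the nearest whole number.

Cast on 17 stitches and work 296 rows.

Stitch gauge = 7/4 = 1.75 sts/in; 9.5 × 1.75 = 16.62 → 17 sts.
Row gauge = 11/4 = 2.75 rows/in; 107.5 × 2.75 = 295.62 → 296 rows.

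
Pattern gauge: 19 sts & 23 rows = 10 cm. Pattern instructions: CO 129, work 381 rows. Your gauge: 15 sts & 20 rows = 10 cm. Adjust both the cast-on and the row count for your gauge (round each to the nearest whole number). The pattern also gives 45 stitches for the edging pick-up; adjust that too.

Cast on 102 stitches; work 331 rows; edging pick-up 36 stitches.

Stitches: 129 × 15/19 = 101.84 → 102.
Rows: 381 × 20/23 = 331.30 → 331.
edging pick-up: 45 × 15/19 = 35.53 → 36.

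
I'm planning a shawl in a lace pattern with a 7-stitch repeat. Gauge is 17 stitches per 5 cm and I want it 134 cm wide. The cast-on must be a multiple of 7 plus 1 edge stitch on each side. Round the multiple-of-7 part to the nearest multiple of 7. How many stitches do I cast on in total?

457 stitches.

17 / 5 = 3.4 sts per cm.
134 × 3.4 = 455.60 sts.
Less 2 edge sts → 453.60 for the repeat.
Nearest multiple of 7: 455.
Add back 2 edge sts → 457.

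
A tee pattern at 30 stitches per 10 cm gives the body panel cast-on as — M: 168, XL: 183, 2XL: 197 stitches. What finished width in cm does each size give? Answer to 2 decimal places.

30/10 = 3 sts per cm.
M: 168 / 3 = 56.000 → 56.00 cm.
XL: 183 / 3 = 61.000 → 61.00 cm.
2XL: 197 / 3 = 65.667 → 65.67 cm.

M 56.00 cm; XL 61.00 cm; 2XL 65.67 cm.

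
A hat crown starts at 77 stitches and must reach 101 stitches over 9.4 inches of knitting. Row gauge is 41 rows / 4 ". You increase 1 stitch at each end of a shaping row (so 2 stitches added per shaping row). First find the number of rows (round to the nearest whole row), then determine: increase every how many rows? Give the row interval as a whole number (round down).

Rows = 9.4 × 10.25 = 96.4 → 96 rows.
Stitches to add: 24 → 12 shaping rows (at 2 st each).
96 / 12 = 8.00 → every 8 rows.

Increase every 8th row.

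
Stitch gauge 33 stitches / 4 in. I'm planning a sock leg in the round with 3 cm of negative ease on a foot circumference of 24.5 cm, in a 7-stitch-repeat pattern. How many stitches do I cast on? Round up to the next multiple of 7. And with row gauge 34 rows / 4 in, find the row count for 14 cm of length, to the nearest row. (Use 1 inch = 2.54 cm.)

Cast on 70 stitches; work 47 rows.

Finished = 24.5 − 3 = 21.5 cm.
21.5 cm × 1/2.54 = 8.46 inches.
33/4 = 8.25 sts per in; 8.46 × 8.25 = 69.83 sts.
Next multiple of 7 → 70.
14 cm = 5.51 inches; × 8.5 = 46.85 → 47 rows.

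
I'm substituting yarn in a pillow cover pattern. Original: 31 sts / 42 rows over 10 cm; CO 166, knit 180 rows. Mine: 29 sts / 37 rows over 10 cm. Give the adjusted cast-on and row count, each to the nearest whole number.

Cast on 155 stitches; work 159 rows.

Stitches: 166 × 29/31 = 155.29 → 155.
Rows: 180 × 37/42 = 158.57 → 159.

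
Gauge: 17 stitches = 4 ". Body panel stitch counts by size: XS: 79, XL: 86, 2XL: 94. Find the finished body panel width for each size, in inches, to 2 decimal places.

XS 18.59 inches; XL 20.24 inches; 2XL 22.12 inches.

17/4 = 4.25 sts per in.
XS: 79 / 4.25 = 18.588 → 18.59 in.
XL: 86 / 4.25 = 20.235 → 20.24 in.
2XL: 94 / 4.25 = 22.118 → 22.12 in.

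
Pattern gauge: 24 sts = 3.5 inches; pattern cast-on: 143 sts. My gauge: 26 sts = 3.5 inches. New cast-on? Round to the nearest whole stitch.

Scale factor = 26 / 24 = 1.083.
143 × 26 / 24 = 154.92 sts.
→ 155 sts.

CO 155 sts.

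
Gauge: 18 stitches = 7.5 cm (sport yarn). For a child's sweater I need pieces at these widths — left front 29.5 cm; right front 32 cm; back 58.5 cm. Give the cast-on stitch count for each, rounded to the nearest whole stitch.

left front 71; right front 77; back 140.

Rate = 18/7.5 = 2.4 sts per cm.
left front: 29.5 × 2.4 = 70.80 → 71.
right front: 32 × 2.4 = 76.80 → 77.
back: 58.5 × 2.4 = 140.40 → 140.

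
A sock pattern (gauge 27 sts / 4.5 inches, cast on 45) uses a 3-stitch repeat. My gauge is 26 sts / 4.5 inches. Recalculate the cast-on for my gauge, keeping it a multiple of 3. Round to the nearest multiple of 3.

Cast on 42 stitches.

45 × 26 / 27 = 43.33.
Nearest multiple of 3: 42.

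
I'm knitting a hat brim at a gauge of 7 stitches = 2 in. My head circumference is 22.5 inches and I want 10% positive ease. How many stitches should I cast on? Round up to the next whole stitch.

CO 87 sts.

Finished = 22.5 × 1.10 = 24.75 in.
7 / 2 = 3.5 sts per inch.
24.75 × 3.5 = 86.62 sts.
→ 87 sts.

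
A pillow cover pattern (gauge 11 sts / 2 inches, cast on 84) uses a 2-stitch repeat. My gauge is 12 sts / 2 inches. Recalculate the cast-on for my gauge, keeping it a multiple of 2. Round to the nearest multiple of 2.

Cast on 92 stitches.

84 × 12 / 11 = 91.64.
Nearest multiple of 2: 92.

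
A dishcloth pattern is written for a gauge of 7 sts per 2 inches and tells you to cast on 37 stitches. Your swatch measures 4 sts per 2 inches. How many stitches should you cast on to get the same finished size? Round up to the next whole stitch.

Scale factor = 4 / 7 = 0.571.
37 × 4 / 7 = 21.14 sts.
→ 22 sts.

Cast on 22 stitches.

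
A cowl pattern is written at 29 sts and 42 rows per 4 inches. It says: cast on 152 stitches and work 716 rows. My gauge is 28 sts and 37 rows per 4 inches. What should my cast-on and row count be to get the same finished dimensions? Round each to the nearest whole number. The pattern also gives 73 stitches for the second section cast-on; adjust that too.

Stitches: 152 × 28/29 = 146.76 → 147.
Rows: 716 × 37/42 = 630.76 → 631.
second section cast-on: 73 × 28/29 = 70.48 → 70.

Cast on 147 stitches; work 631 rows; second section cast-on 70 stitches.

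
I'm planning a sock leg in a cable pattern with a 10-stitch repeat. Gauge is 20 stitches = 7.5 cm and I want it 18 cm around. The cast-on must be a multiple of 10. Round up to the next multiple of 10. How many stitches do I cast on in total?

CO 50 sts.

20 / 7.5 = 2.667 sts per cm.
18 × 2.667 = 48.00 sts.
Next multiple of 10: 50.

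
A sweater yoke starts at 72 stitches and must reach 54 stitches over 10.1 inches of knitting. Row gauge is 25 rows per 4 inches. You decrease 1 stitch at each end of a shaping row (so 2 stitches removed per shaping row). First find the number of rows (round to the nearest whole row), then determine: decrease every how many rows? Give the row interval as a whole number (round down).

Rows = 10.1 × 6.25 = 63.1 → 63 rows.
Stitches to remove: 18 → 9 shaping rows (at 2 st each).
63 / 9 = 7.00 → every 7 rows.

Decrease every 7th row.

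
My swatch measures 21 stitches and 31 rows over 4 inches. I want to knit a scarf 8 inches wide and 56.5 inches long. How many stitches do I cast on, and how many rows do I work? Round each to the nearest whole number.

Cast on 42 stitches and work 438 rows.

Stitch gauge = 21/4 = 5.25 sts/in; 8 × 5.25 = 42.00 → 42 sts.
Row gauge = 31/4 = 7.75 rows/in; 56.5 × 7.75 = 437.88 → 438 rows.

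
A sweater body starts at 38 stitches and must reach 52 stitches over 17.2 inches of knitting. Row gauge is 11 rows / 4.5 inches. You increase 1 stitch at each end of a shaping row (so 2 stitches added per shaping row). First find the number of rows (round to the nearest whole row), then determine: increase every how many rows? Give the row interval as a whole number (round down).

Rows = 17.2 × 2.444 = 42.0 → 42 rows.
Stitches to add: 14 → 7 shaping rows (at 2 st each).
42 / 7 = 6.00 → every 6 rows.

Increase every 6th row.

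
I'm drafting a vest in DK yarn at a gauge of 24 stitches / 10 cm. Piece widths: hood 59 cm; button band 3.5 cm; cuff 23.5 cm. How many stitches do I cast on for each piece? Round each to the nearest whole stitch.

Rate = 24/10 = 2.4 sts per cm.
hood: 59 × 2.4 = 141.60 → 142.
button band: 3.5 × 2.4 = 8.40 → 8.
cuff: 23.5 × 2.4 = 56.40 → 56.

hood 142; button band 8; cuff 56.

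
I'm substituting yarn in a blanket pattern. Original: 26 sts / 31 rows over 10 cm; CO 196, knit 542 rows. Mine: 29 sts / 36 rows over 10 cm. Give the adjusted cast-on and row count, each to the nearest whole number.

Stitches: 196 × 29/26 = 218.62 → 219.
Rows: 542 × 36/31 = 629.42 → 629.

Cast on 219 stitches; work 629 rows.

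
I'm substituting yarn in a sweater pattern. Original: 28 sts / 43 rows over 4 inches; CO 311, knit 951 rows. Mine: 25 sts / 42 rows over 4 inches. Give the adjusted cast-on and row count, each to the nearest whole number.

Stitches: 311 × 25/28 = 277.68 → 278.
Rows: 951 × 42/43 = 928.88 → 929.

Cast on 278 stitches; work 929 rows.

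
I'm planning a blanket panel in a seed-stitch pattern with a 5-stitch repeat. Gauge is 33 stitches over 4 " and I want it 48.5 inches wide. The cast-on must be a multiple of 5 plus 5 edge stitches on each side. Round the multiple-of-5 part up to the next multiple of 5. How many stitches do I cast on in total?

33 / 4 = 8.25 sts per inch.
48.5 × 8.25 = 400.12 sts.
Less 10 edge sts → 390.12 for the repeat.
Next multiple of 5: 395.
Add back 10 edge sts → 405.

CO 405 sts.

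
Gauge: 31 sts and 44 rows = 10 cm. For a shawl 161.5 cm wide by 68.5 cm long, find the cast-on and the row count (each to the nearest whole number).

Stitch gauge = 31/10 = 3.1 sts/cm; 161.5 × 3.1 = 500.65 → 501 sts.
Row gauge = 44/10 = 4.4 rows/cm; 68.5 × 4.4 = 301.40 → 301 rows.

Cast on 501 stitches and work 301 rows.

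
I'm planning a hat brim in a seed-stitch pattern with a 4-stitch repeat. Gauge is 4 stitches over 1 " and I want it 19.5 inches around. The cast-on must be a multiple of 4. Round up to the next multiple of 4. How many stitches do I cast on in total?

4 / 1 = 4 sts per inch.
19.5 × 4 = 78.00 sts.
Next multiple of 4: 80.

Cast on 80 stitches.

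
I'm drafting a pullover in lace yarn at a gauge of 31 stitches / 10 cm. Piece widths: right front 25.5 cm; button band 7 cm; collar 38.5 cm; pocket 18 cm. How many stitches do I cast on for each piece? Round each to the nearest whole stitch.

right front 79; button band 22; collar 119; pocket 56.

Rate = 31/10 = 3.1 sts per cm.
right front: 25.5 × 3.1 = 79.05 → 79.
button band: 7 × 3.1 = 21.70 → 22.
collar: 38.5 × 3.1 = 119.35 → 119.
pocket: 18 × 3.1 = 55.80 → 56.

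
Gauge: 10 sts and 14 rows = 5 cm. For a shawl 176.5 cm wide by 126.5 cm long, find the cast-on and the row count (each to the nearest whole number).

Stitch gauge = 10/5 = 2 sts/cm; 176.5 × 2 = 353.00 → 353 sts.
Row gauge = 14/5 = 2.8 rows/cm; 126.5 × 2.8 = 354.20 → 354 rows.

Cast on 353 stitches and work 354 rows.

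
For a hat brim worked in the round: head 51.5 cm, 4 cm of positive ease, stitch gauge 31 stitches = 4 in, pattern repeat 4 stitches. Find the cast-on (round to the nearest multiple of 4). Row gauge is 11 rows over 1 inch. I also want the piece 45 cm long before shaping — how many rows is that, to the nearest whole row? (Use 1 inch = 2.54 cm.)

Cast on 168 stitches; work 195 rows.

Finished = 51.5 + 4 = 55.5 cm.
55.5 cm × 1/2.54 = 21.85 inches.
31/4 = 7.75 sts per in; 21.85 × 7.75 = 169.34 sts.
Nearest multiple of 4 → 168.
45 cm = 17.72 inches; × 11 = 194.88 → 195 rows.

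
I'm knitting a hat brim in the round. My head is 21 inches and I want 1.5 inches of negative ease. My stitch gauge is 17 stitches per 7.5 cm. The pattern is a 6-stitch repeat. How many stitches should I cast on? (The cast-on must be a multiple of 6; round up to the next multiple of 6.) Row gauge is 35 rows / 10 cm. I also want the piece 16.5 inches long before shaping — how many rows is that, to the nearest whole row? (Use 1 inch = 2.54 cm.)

Finished = 21 − 1.5 = 19.5 inches.
19.5 inches × 2.54 = 49.53 cm.
17/7.5 = 2.267 sts per cm; 49.53 × 2.267 = 112.27 sts.
Next multiple of 6 → 114.
16.5 inches = 41.91 cm; × 3.5 = 146.69 → 147 rows.

Cast on 114 stitches; work 147 rows.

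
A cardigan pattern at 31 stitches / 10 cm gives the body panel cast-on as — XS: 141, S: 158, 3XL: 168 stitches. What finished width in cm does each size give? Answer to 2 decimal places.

XS 45.48 cm; S 50.97 cm; 3XL 54.19 cm.

31/10 = 3.1 sts per cm.
XS: 141 / 3.1 = 45.484 → 45.48 cm.
S: 158 / 3.1 = 50.968 → 50.97 cm.
3XL: 168 / 3.1 = 54.194 → 54.19 cm.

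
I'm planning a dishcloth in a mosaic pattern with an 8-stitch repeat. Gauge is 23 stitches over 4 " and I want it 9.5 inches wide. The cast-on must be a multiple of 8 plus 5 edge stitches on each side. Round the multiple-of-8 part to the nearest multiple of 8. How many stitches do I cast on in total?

23 / 4 = 5.75 sts per inch.
9.5 × 5.75 = 54.62 sts.
Less 10 edge sts → 44.62 for the repeat.
Nearest multiple of 8: 48.
Add back 10 edge sts → 58.

CO 58 sts.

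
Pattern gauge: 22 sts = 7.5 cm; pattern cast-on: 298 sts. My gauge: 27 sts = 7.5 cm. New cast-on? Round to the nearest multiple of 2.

Scale factor = 27 / 22 = 1.227.
298 × 27 / 22 = 365.73 sts.
→ 366 sts.

366 stitches.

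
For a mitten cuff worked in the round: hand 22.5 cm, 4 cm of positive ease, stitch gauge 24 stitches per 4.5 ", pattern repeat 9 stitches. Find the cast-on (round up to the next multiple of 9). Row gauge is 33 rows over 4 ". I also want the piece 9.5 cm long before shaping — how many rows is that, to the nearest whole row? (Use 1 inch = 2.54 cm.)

Finished = 22.5 + 4 = 26.5 cm.
26.5 cm × 1/2.54 = 10.43 inches.
24/4.5 = 5.333 sts per in; 10.43 × 5.333 = 55.64 sts.
Next multiple of 9 → 63.
9.5 cm = 3.74 inches; × 8.25 = 30.86 → 31 rows.

Cast on 63 stitches; work 31 rows.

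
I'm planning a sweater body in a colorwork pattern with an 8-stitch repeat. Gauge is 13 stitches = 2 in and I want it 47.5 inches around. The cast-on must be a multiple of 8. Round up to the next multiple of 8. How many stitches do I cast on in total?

CO 312 sts.

13 / 2 = 6.5 sts per inch.
47.5 × 6.5 = 308.75 sts.
Next multiple of 8: 312.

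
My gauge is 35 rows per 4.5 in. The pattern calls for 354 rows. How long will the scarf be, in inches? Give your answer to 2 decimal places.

35 rows / 4.5 inch = 7.778 rows per inch.
354 / 7.778 = 45.514 inches.

45.51 inches.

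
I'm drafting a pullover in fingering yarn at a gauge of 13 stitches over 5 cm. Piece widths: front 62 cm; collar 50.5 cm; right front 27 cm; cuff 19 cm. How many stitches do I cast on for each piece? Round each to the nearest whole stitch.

Rate = 13/5 = 2.6 sts per cm.
front: 62 × 2.6 = 161.20 → 161.
collar: 50.5 × 2.6 = 131.30 → 131.
right front: 27 × 2.6 = 70.20 → 70.
cuff: 19 × 2.6 = 49.40 → 49.

front 161; collar 131; right front 70; cuff 49.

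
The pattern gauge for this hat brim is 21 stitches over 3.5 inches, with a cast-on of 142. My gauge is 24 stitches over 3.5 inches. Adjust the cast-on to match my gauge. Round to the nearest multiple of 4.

CO 164 sts.

Scale factor = 24 / 21 = 1.143.
142 × 24 / 21 = 162.29 sts.
→ 164 sts.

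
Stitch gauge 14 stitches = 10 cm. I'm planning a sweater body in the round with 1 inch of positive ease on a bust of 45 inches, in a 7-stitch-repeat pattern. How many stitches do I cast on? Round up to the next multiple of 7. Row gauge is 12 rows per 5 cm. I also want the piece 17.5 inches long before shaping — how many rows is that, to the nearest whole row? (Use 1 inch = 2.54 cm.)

Cast on 168 stitches; work 107 rows.

Finished = 45 + 1 = 46 inches.
46 inches × 2.54 = 116.84 cm.
14/10 = 1.4 sts per cm; 116.84 × 1.4 = 163.58 sts.
Next multiple of 7 → 168.
17.5 inches = 44.45 cm; × 2.4 = 106.68 → 107 rows.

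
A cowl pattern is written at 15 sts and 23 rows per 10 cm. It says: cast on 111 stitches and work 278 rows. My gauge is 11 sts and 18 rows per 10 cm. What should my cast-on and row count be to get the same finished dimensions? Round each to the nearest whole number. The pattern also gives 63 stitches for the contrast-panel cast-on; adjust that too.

Stitches: 111 × 11/15 = 81.40 → 81.
Rows: 278 × 18/23 = 217.57 → 218.
contrast-panel cast-on: 63 × 11/15 = 46.20 → 46.

Cast on 81 stitches; work 218 rows; contrast-panel cast-on 46 stitches.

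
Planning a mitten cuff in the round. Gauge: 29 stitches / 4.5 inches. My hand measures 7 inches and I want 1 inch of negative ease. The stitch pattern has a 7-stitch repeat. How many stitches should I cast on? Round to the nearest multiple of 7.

Cast on 42 stitches.

Finished = 7 − 1 = 6 inches.
29 / 4.5 = 6.444 sts/in.
6 × 6.444 = 38.67 sts.
Nearest multiple of 7: 42.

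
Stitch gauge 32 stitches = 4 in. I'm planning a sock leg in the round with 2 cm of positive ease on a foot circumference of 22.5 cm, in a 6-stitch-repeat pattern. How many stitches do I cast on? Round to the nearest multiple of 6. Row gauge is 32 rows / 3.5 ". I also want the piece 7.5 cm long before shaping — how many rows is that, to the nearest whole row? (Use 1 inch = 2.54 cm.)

Finished = 22.5 + 2 = 24.5 cm.
24.5 cm × 1/2.54 = 9.65 inches.
32/4 = 8 sts per in; 9.65 × 8 = 77.17 sts.
Nearest multiple of 6 → 78.
7.5 cm = 2.95 inches; × 9.143 = 27.00 → 27 rows.

Cast on 78 stitches; work 27 rows.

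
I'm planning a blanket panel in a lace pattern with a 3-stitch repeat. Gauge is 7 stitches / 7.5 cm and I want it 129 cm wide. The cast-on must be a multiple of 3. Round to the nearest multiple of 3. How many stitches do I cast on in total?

7 / 7.5 = 0.933 sts per cm.
129 × 0.933 = 120.40 sts.
Nearest multiple of 3: 120.

Cast on 120 stitches.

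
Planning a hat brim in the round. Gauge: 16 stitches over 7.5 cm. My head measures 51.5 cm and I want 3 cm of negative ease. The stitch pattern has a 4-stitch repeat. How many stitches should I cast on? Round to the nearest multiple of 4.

Finished = 51.5 − 3 = 48.5 cm.
16 / 7.5 = 2.133 sts/cm.
48.5 × 2.133 = 103.47 sts.
Nearest multiple of 4: 104.

Cast on 104 stitches.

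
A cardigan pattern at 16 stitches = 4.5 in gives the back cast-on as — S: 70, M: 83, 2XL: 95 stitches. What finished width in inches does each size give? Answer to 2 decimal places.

S 19.69 inches; M 23.34 inches; 2XL 26.72 inches.

16/4.5 = 3.556 sts per in.
S: 70 / 3.556 = 19.688 → 19.69 in.
M: 83 / 3.556 = 23.344 → 23.34 in.
2XL: 95 / 3.556 = 26.719 → 26.72 in.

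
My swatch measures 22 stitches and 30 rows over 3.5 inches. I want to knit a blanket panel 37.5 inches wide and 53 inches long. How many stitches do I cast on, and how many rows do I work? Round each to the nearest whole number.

Stitch gauge = 22/3.5 = 6.286 sts/in; 37.5 × 6.286 = 235.71 → 236 sts.
Row gauge = 30/3.5 = 8.571 rows/in; 53 × 8.571 = 454.29 → 454 rows.

Cast on 236 stitches and work 454 rows.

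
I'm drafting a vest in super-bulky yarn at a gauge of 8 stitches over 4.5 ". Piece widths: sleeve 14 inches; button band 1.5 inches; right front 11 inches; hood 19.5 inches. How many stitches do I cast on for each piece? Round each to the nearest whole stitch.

sleeve 25; button band 3; right front 20; hood 35.

Rate = 8/4.5 = 1.778 sts per in.
sleeve: 14 × 1.778 = 24.89 → 25.
button band: 1.5 × 1.778 = 2.67 → 3.
right front: 11 × 1.778 = 19.56 → 20.
hood: 19.5 × 1.778 = 34.67 → 35.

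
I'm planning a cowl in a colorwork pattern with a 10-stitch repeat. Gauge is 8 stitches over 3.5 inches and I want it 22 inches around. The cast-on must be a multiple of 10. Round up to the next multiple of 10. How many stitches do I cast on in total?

8 / 3.5 = 2.286 sts per inch.
22 × 2.286 = 50.29 sts.
Next multiple of 10: 60.

CO 60 sts.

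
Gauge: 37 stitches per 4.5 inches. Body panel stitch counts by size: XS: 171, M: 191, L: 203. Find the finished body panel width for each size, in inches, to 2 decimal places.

XS 20.80 inches; M 23.23 inches; L 24.69 inches.

37/4.5 = 8.222 sts per in.
XS: 171 / 8.222 = 20.797 → 20.80 in.
M: 191 / 8.222 = 23.230 → 23.23 in.
L: 203 / 8.222 = 24.689 → 24.69 in.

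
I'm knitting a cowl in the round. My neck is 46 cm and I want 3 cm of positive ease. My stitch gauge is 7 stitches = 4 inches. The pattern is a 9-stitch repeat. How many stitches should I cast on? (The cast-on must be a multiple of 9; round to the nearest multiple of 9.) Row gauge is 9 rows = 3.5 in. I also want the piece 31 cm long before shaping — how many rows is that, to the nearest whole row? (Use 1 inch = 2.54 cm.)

Finished = 46 + 3 = 49 cm.
49 cm × 1/2.54 = 19.29 inches.
7/4 = 1.75 sts per in; 19.29 × 1.75 = 33.76 sts.
Nearest multiple of 9 → 36.
31 cm = 12.20 inches; × 2.571 = 31.38 → 31 rows.

Cast on 36 stitches; work 31 rows.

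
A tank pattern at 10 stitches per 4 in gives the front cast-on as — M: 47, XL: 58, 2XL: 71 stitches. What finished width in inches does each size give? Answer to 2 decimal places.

M 18.80 inches; XL 23.20 inches; 2XL 28.40 inches.

10/4 = 2.5 sts per in.
M: 47 / 2.5 = 18.800 → 18.80 in.
XL: 58 / 2.5 = 23.200 → 23.20 in.
2XL: 71 / 2.5 = 28.400 → 28.40 in.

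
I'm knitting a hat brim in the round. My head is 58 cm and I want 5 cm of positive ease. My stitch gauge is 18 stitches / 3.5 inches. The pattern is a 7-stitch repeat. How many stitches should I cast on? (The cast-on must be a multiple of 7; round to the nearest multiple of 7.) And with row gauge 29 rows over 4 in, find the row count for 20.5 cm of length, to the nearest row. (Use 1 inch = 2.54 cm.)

Finished = 58 + 5 = 63 cm.
63 cm × 1/2.54 = 24.80 inches.
18/3.5 = 5.143 sts per in; 24.80 × 5.143 = 127.56 sts.
Nearest multiple of 7 → 126.
20.5 cm = 8.07 inches; × 7.25 = 58.51 → 59 rows.

Cast on 126 stitches; work 59 rows.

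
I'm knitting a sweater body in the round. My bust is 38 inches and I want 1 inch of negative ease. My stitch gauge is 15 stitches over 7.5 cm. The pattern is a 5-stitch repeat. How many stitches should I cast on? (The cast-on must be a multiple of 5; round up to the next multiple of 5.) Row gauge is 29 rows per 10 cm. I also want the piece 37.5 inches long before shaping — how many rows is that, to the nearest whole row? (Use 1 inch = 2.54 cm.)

Finished = 38 − 1 = 37 inches.
37 inches × 2.54 = 93.98 cm.
15/7.5 = 2 sts per cm; 93.98 × 2 = 187.96 sts.
Next multiple of 5 → 190.
37.5 inches = 95.25 cm; × 2.9 = 276.23 → 276 rows.

Cast on 190 stitches; work 276 rows.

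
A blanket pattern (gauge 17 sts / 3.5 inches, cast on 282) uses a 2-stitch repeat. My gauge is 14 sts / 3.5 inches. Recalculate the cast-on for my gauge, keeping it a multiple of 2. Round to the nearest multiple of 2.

Cast on 232 stitches.

282 × 14 / 17 = 232.24.
Nearest multiple of 2: 232.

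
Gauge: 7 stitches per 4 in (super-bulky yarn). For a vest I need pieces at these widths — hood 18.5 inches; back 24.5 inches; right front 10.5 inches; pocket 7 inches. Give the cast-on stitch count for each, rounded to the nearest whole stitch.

hood 32; back 43; right front 18; pocket 12.

Rate = 7/4 = 1.75 sts per in.
hood: 18.5 × 1.75 = 32.38 → 32.
back: 24.5 × 1.75 = 42.88 → 43.
right front: 10.5 × 1.75 = 18.38 → 18.
pocket: 7 × 1.75 = 12.25 → 12.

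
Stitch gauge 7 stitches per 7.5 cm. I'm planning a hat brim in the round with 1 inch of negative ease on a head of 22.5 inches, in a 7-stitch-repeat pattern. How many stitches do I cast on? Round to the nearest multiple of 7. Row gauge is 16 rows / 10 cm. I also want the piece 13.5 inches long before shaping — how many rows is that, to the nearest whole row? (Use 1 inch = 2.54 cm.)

Cast on 49 stitches; work 55 rows.

Finished = 22.5 − 1 = 21.5 inches.
21.5 inches × 2.54 = 54.61 cm.
7/7.5 = 0.933 sts per cm; 54.61 × 0.933 = 50.97 sts.
Nearest multiple of 7 → 49.
13.5 inches = 34.29 cm; × 1.6 = 54.86 → 55 rows.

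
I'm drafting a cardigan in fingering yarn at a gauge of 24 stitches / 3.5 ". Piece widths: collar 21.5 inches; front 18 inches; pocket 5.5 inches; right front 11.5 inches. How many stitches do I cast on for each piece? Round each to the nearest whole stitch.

Rate = 24/3.5 = 6.857 sts per in.
collar: 21.5 × 6.857 = 147.43 → 147.
front: 18 × 6.857 = 123.43 → 123.
pocket: 5.5 × 6.857 = 37.71 → 38.
right front: 11.5 × 6.857 = 78.86 → 79.

collar 147; front 123; pocket 38; right front 79.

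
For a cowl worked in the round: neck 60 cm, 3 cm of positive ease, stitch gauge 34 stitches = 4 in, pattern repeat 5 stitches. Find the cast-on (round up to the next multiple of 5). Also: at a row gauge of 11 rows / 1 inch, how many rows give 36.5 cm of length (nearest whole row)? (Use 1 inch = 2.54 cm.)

Cast on 215 stitches; work 158 rows.

Finished = 60 + 3 = 63 cm.
63 cm × 1/2.54 = 24.80 inches.
34/4 = 8.5 sts per in; 24.80 × 8.5 = 210.83 sts.
Next multiple of 5 → 215.
36.5 cm = 14.37 inches; × 11 = 158.07 → 158 rows.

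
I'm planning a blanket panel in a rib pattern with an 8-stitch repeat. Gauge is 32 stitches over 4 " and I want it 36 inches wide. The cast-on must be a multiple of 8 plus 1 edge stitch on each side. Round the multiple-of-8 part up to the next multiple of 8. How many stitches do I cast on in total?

Cast on 290 stitches.

32 / 4 = 8 sts per inch.
36 × 8 = 288.00 sts.
Less 2 edge sts → 286.00 for the repeat.
Next multiple of 8: 288.
Add back 2 edge sts → 290.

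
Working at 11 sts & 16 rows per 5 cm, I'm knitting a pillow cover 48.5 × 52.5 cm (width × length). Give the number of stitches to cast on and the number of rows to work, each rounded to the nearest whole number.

Stitch gauge = 11/5 = 2.2 sts/cm; 48.5 × 2.2 = 106.70 → 107 sts.
Row gauge = 16/5 = 3.2 rows/cm; 52.5 × 3.2 = 168.00 → 168 rows.

Cast on 107 stitches and work 168 rows.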